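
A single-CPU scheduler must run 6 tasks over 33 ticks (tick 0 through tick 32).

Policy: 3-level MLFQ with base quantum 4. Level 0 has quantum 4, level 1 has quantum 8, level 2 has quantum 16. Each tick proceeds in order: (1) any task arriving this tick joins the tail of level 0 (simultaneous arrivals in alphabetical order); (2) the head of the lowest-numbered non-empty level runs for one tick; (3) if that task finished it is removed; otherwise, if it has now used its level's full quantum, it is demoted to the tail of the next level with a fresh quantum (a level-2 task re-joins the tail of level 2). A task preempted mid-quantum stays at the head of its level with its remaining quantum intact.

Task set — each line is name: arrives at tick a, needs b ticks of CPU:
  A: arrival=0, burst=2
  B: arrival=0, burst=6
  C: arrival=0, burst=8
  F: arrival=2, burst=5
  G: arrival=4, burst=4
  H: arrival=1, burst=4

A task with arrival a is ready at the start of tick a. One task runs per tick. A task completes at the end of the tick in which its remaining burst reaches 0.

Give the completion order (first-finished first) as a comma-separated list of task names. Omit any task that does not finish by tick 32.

completion order = A, H, G, B, C, F

t=0: L0/L1/L2 = ABC/-/- → run A
t=1: L0/L1/L2 = ABCH/-/- → run A
t=2: L0/L1/L2 = BCHF/-/- → run B
t=3: L0/L1/L2 = BCHF/-/- → run B
t=4: L0/L1/L2 = BCHFG/-/- → run B
t=5: L0/L1/L2 = BCHFG/-/- → run B
t=6: L0/L1/L2 = CHFG/B/- → run C
t=7: L0/L1/L2 = CHFG/B/- → run C
t=8: L0/L1/L2 = CHFG/B/- → run C
t=9: L0/L1/L2 = CHFG/B/- → run C
t=10: L0/L1/L2 = HFG/BC/- → run H
t=11: L0/L1/L2 = HFG/BC/- → run H
t=12: L0/L1/L2 = HFG/BC/- → run H
t=13: L0/L1/L2 = HFG/BC/- → run H
t=14: L0/L1/L2 = FG/BC/- → run F
t=15: L0/L1/L2 = FG/BC/- → run F
t=16: L0/L1/L2 = FG/BC/- → run F
t=17: L0/L1/L2 = FG/BC/- → run F
t=18: L0/L1/L2 = G/BCF/- → run G
t=19: L0/L1/L2 = G/BCF/- → run G
t=20: L0/L1/L2 = G/BCF/- → run G
t=21: L0/L1/L2 = G/BCF/- → run G
t=22: L0/L1/L2 = -/BCF/- → run B
t=23: L0/L1/L2 = -/BCF/- → run B
t=24: L0/L1/L2 = -/CF/- → run C
t=25: L0/L1/L2 = -/CF/- → run C
t=26: L0/L1/L2 = -/CF/- → run C
t=27: L0/L1/L2 = -/CF/- → run C
t=28: L0/L1/L2 = -/F/- → run F
t=29: (idle)
t=30: (idle)
t=31: (idle)
t=32: (idle)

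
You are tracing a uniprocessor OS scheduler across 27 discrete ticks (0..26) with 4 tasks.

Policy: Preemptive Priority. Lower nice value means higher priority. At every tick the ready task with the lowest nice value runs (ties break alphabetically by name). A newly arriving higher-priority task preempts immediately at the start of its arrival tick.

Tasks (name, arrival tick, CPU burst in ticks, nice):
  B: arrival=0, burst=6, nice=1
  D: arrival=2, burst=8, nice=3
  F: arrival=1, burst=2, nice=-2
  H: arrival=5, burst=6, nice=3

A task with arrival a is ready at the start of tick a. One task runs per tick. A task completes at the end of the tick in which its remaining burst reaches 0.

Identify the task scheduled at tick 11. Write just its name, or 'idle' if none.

running at tick 11 = D

t=0: ready={B} → run B
t=1: ready={B,F} → run F
t=2: ready={B,D,F} → run F
t=3: ready={B,D} → run B
t=4: ready={B,D} → run B
t=5: ready={B,D,H} → run B
t=6: ready={B,D,H} → run B
t=7: ready={B,D,H} → run B
t=8: ready={D,H} → run D
t=9: ready={D,H} → run D
t=10: ready={D,H} → run D
t=11: ready={D,H} → run D
t=12: ready={D,H} → run D
t=13: ready={D,H} → run D
t=14: ready={D,H} → run D
t=15: ready={D,H} → run D
t=16: ready={H} → run H
t=17: ready={H} → run H
t=18: ready={H} → run H
t=19: ready={H} → run H
t=20: ready={H} → run H
t=21: ready={H} → run H
t=22: (idle)
t=23: (idle)
t=24: (idle)
t=25: (idle)
t=26: (idle)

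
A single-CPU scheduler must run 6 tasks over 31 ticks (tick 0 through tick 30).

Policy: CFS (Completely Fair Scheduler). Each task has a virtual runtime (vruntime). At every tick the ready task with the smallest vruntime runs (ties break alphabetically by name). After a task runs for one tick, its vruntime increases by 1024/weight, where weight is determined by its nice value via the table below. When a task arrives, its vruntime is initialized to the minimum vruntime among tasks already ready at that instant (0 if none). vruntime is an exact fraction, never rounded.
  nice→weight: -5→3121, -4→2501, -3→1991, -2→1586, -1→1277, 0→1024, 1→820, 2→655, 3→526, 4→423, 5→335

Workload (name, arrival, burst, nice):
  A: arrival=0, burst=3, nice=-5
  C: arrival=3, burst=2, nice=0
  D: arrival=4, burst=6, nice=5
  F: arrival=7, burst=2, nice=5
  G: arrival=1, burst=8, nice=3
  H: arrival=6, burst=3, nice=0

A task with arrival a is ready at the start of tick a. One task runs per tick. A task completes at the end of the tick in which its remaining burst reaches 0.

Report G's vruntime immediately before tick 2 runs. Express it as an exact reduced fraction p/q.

vruntime(G, start of tick 2) = 1024/3121

t=0: vr[A=0] → run A
t=1: vr[A=1024/3121 G=1024/3121] → run A
t=2: vr[A=2048/3121 G=1024/3121] → run G
t=3: vr[A=2048/3121 C=2048/3121 G=1867264/820823] → run A
t=4: vr[C=2048/3121 D=2048/3121 G=1867264/820823] → run C
t=5: vr[C=5169/3121 D=2048/3121 G=1867264/820823] → run D
t=6: vr[C=5169/3121 D=3881984/1045535 G=1867264/820823 H=5169/3121] → run C
t=7: vr[D=3881984/1045535 F=5169/3121 G=1867264/820823 H=5169/3121] → run F
t=8: vr[D=3881984/1045535 F=4927519/1045535 G=1867264/820823 H=5169/3121] → run H
t=9: vr[D=3881984/1045535 F=4927519/1045535 G=1867264/820823 H=8290/3121] → run G
t=10: vr[D=3881984/1045535 F=4927519/1045535 G=3465216/820823 H=8290/3121] → run H
t=11: vr[D=3881984/1045535 F=4927519/1045535 G=3465216/820823 H=11411/3121] → run H
t=12: vr[D=3881984/1045535 F=4927519/1045535 G=3465216/820823] → run D
t=13: vr[D=7077888/1045535 F=4927519/1045535 G=3465216/820823] → run G
t=14: vr[D=7077888/1045535 F=4927519/1045535 G=5063168/820823] → run F
t=15: vr[D=7077888/1045535 G=5063168/820823] → run G
t=16: vr[D=7077888/1045535 G=6661120/820823] → run D
t=17: vr[D=10273792/1045535 G=6661120/820823] → run G
t=18: vr[D=10273792/1045535 G=8259072/820823] → run D
t=19: vr[D=13469696/1045535 G=8259072/820823] → run G
t=20: vr[D=13469696/1045535 G=9857024/820823] → run G
t=21: vr[D=13469696/1045535 G=11454976/820823] → run D
t=22: vr[D=3333120/209107 G=11454976/820823] → run G
t=23: vr[D=3333120/209107] → run D
t=24: (idle)
t=25: (idle)
t=26: (idle)
t=27: (idle)
t=28: (idle)
t=29: (idle)
t=30: (idle)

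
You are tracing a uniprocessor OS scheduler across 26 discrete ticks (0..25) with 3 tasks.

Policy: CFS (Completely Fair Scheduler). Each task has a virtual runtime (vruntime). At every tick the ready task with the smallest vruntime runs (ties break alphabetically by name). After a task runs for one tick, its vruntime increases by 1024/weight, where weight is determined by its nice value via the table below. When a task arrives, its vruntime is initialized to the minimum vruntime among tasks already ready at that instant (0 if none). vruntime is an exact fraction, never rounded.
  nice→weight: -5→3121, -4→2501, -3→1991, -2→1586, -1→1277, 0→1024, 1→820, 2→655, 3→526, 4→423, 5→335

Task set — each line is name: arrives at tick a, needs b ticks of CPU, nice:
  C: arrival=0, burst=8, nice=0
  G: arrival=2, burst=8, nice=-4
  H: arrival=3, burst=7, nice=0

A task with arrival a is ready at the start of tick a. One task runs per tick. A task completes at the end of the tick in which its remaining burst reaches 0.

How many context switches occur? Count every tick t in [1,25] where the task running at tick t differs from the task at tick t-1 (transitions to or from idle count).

context switches = 16

t=0: vr[C=0] → run C
t=1: vr[C=1] → run C
t=2: vr[C=2 G=2] → run C
t=3: vr[C=3 G=2 H=2] → run G
t=4: vr[C=3 G=6026/2501 H=2] → run H
t=5: vr[C=3 G=6026/2501 H=3] → run G
t=6: vr[C=3 G=7050/2501 H=3] → run G
t=7: vr[C=3 G=8074/2501 H=3] → run C
t=8: vr[C=4 G=8074/2501 H=3] → run H
t=9: vr[C=4 G=8074/2501 H=4] → run G
t=10: vr[C=4 G=9098/2501 H=4] → run G
t=11: vr[C=4 G=10122/2501 H=4] → run C
t=12: vr[C=5 G=10122/2501 H=4] → run H
t=13: vr[C=5 G=10122/2501 H=5] → run G
t=14: vr[C=5 G=11146/2501 H=5] → run G
t=15: vr[C=5 G=12170/2501 H=5] → run G
t=16: vr[C=5 H=5] → run C
t=17: vr[C=6 H=5] → run H
t=18: vr[C=6 H=6] → run C
t=19: vr[C=7 H=6] → run H
t=20: vr[C=7 H=7] → run C
t=21: vr[H=7] → run H
t=22: vr[H=8] → run H
t=23: (idle)
t=24: (idle)
t=25: (idle)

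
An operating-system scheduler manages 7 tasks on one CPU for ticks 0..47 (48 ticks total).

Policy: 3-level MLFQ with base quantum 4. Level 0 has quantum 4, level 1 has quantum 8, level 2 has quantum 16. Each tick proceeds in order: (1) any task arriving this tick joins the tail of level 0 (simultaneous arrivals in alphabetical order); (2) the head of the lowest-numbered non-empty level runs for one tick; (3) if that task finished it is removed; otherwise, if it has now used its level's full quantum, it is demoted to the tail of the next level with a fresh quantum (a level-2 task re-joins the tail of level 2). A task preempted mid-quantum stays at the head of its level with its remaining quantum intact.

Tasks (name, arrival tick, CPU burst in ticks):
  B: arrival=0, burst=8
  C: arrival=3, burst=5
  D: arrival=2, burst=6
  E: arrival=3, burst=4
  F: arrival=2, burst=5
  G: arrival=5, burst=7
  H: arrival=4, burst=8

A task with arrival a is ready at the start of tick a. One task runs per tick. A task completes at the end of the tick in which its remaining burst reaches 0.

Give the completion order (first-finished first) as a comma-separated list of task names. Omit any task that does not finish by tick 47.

t=0: L0/L1/L2 = B/-/- → run B
t=1: L0/L1/L2 = B/-/- → run B
t=2: L0/L1/L2 = BDF/-/- → run B
t=3: L0/L1/L2 = BDFCE/-/- → run B
t=4: L0/L1/L2 = DFCEH/B/- → run D
t=5: L0/L1/L2 = DFCEHG/B/- → run D
t=6: L0/L1/L2 = DFCEHG/B/- → run D
t=7: L0/L1/L2 = DFCEHG/B/- → run D
t=8: L0/L1/L2 = FCEHG/BD/- → run F
t=9: L0/L1/L2 = FCEHG/BD/- → run F
t=10: L0/L1/L2 = FCEHG/BD/- → run F
t=11: L0/L1/L2 = FCEHG/BD/- → run F
t=12: L0/L1/L2 = CEHG/BDF/- → run C
t=13: L0/L1/L2 = CEHG/BDF/- → run C
t=14: L0/L1/L2 = CEHG/BDF/- → run C
t=15: L0/L1/L2 = CEHG/BDF/- → run C
t=16: L0/L1/L2 = EHG/BDFC/- → run E
t=17: L0/L1/L2 = EHG/BDFC/- → run E
t=18: L0/L1/L2 = EHG/BDFC/- → run E
t=19: L0/L1/L2 = EHG/BDFC/- → run E
t=20: L0/L1/L2 = HG/BDFC/- → run H
t=21: L0/L1/L2 = HG/BDFC/- → run H
t=22: L0/L1/L2 = HG/BDFC/- → run H
t=23: L0/L1/L2 = HG/BDFC/- → run H
t=24: L0/L1/L2 = G/BDFCH/- → run G
t=25: L0/L1/L2 = G/BDFCH/- → run G
t=26: L0/L1/L2 = G/BDFCH/- → run G
t=27: L0/L1/L2 = G/BDFCH/- → run G
t=28: L0/L1/L2 = -/BDFCHG/- → run B
t=29: L0/L1/L2 = -/BDFCHG/- → run B
t=30: L0/L1/L2 = -/BDFCHG/- → run B
t=31: L0/L1/L2 = -/BDFCHG/- → run B
t=32: L0/L1/L2 = -/DFCHG/- → run D
t=33: L0/L1/L2 = -/DFCHG/- → run D
t=34: L0/L1/L2 = -/FCHG/- → run F
t=35: L0/L1/L2 = -/CHG/- → run C
t=36: L0/L1/L2 = -/HG/- → run H
t=37: L0/L1/L2 = -/HG/- → run H
t=38: L0/L1/L2 = -/HG/- → run H
t=39: L0/L1/L2 = -/HG/- → run H
t=40: L0/L1/L2 = -/G/- → run G
t=41: L0/L1/L2 = -/G/- → run G
t=42: L0/L1/L2 = -/G/- → run G
t=43: (idle)
t=44: (idle)
t=45: (idle)
t=46: (idle)
t=47: (idle)

completion order = E, B, D, F, C, H, G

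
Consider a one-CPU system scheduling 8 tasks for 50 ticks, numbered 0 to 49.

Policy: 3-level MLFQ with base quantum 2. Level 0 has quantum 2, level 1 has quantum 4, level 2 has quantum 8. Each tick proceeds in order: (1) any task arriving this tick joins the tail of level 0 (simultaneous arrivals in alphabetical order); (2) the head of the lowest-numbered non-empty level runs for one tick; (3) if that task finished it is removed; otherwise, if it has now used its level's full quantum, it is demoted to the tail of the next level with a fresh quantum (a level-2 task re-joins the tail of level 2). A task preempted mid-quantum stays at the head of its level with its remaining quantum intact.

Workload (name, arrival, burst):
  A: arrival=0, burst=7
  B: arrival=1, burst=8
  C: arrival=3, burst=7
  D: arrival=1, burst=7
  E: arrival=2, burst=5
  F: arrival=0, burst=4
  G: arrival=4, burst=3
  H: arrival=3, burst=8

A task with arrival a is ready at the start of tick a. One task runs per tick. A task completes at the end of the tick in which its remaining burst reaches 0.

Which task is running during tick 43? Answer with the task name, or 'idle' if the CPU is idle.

t=0: L0/L1/L2 = AF/-/- → run A
t=1: L0/L1/L2 = AFBD/-/- → run A
t=2: L0/L1/L2 = FBDE/A/- → run F
t=3: L0/L1/L2 = FBDECH/A/- → run F
t=4: L0/L1/L2 = BDECHG/AF/- → run B
t=5: L0/L1/L2 = BDECHG/AF/- → run B
t=6: L0/L1/L2 = DECHG/AFB/- → run D
t=7: L0/L1/L2 = DECHG/AFB/- → run D
t=8: L0/L1/L2 = ECHG/AFBD/- → run E
t=9: L0/L1/L2 = ECHG/AFBD/- → run E
t=10: L0/L1/L2 = CHG/AFBDE/- → run C
t=11: L0/L1/L2 = CHG/AFBDE/- → run C
t=12: L0/L1/L2 = HG/AFBDEC/- → run H
t=13: L0/L1/L2 = HG/AFBDEC/- → run H
t=14: L0/L1/L2 = G/AFBDECH/- → run G
t=15: L0/L1/L2 = G/AFBDECH/- → run G
t=16: L0/L1/L2 = -/AFBDECHG/- → run A
t=17: L0/L1/L2 = -/AFBDECHG/- → run A
t=18: L0/L1/L2 = -/AFBDECHG/- → run A
t=19: L0/L1/L2 = -/AFBDECHG/- → run A
t=20: L0/L1/L2 = -/FBDECHG/A → run F
t=21: L0/L1/L2 = -/FBDECHG/A → run F
t=22: L0/L1/L2 = -/BDECHG/A → run B
t=23: L0/L1/L2 = -/BDECHG/A → run B
t=24: L0/L1/L2 = -/BDECHG/A → run B
t=25: L0/L1/L2 = -/BDECHG/A → run B
t=26: L0/L1/L2 = -/DECHG/AB → run D
t=27: L0/L1/L2 = -/DECHG/AB → run D
t=28: L0/L1/L2 = -/DECHG/AB → run D
t=29: L0/L1/L2 = -/DECHG/AB → run D
t=30: L0/L1/L2 = -/ECHG/ABD → run E
t=31: L0/L1/L2 = -/ECHG/ABD → run E
t=32: L0/L1/L2 = -/ECHG/ABD → run E
t=33: L0/L1/L2 = -/CHG/ABD → run C
t=34: L0/L1/L2 = -/CHG/ABD → run C
t=35: L0/L1/L2 = -/CHG/ABD → run C
t=36: L0/L1/L2 = -/CHG/ABD → run C
t=37: L0/L1/L2 = -/HG/ABDC → run H
t=38: L0/L1/L2 = -/HG/ABDC → run H
t=39: L0/L1/L2 = -/HG/ABDC → run H
t=40: L0/L1/L2 = -/HG/ABDC → run H
t=41: L0/L1/L2 = -/G/ABDCH → run G
t=42: L0/L1/L2 = -/-/ABDCH → run A
t=43: L0/L1/L2 = -/-/BDCH → run B
t=44: L0/L1/L2 = -/-/BDCH → run B
t=45: L0/L1/L2 = -/-/DCH → run D
t=46: L0/L1/L2 = -/-/CH → run C
t=47: L0/L1/L2 = -/-/H → run H
t=48: L0/L1/L2 = -/-/H → run H
t=49: (idle)

running at tick 43 = B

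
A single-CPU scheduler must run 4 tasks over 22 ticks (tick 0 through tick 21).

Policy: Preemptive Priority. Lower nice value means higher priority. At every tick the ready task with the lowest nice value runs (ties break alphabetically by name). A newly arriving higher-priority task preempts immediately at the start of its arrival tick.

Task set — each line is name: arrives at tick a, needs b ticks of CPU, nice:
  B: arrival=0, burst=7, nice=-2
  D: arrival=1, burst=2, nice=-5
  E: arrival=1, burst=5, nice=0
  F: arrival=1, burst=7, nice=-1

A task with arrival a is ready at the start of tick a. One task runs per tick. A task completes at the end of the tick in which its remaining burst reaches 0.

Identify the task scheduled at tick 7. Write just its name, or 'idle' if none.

t=0: ready={B} → run B
t=1: ready={B,D,E,F} → run D
t=2: ready={B,D,E,F} → run D
t=3: ready={B,E,F} → run B
t=4: ready={B,E,F} → run B
t=5: ready={B,E,F} → run B
t=6: ready={B,E,F} → run B
t=7: ready={B,E,F} → run B
t=8: ready={B,E,F} → run B
t=9: ready={E,F} → run F
t=10: ready={E,F} → run F
t=11: ready={E,F} → run F
t=12: ready={E,F} → run F
t=13: ready={E,F} → run F
t=14: ready={E,F} → run F
t=15: ready={E,F} → run F
t=16: ready={E} → run E
t=17: ready={E} → run E
t=18: ready={E} → run E
t=19: ready={E} → run E
t=20: ready={E} → run E
t=21: (idle)

running at tick 7 = B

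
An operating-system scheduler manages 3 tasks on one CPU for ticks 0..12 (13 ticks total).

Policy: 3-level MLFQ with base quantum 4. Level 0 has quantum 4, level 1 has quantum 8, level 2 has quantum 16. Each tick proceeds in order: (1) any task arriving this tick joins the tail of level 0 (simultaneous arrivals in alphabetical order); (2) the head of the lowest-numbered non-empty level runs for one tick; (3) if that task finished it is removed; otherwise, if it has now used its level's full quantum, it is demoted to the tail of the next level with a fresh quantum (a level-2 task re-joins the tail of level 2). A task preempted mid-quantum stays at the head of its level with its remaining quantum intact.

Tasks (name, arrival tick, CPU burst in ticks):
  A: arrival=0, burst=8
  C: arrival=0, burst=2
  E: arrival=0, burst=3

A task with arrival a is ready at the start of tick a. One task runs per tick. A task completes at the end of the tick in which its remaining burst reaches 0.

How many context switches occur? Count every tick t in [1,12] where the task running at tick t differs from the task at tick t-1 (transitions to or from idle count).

context switches = 3

t=0: L0/L1/L2 = ACE/-/- → run A
t=1: L0/L1/L2 = ACE/-/- → run A
t=2: L0/L1/L2 = ACE/-/- → run A
t=3: L0/L1/L2 = ACE/-/- → run A
t=4: L0/L1/L2 = CE/A/- → run C
t=5: L0/L1/L2 = CE/A/- → run C
t=6: L0/L1/L2 = E/A/- → run E
t=7: L0/L1/L2 = E/A/- → run E
t=8: L0/L1/L2 = E/A/- → run E
t=9: L0/L1/L2 = -/A/- → run A
t=10: L0/L1/L2 = -/A/- → run A
t=11: L0/L1/L2 = -/A/- → run A
t=12: L0/L1/L2 = -/A/- → run A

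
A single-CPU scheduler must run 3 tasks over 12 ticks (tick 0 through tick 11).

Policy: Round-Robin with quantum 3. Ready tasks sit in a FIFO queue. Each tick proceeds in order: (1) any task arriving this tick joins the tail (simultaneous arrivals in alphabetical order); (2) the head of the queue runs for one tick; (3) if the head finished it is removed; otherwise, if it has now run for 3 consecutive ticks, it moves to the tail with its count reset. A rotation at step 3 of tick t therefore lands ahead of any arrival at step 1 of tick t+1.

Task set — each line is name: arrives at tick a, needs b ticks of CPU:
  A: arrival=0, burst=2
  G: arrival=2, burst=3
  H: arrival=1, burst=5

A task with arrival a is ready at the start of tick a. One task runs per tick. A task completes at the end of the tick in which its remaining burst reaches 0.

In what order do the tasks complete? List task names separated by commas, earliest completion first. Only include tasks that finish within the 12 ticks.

t=0: queue=[A] q_used=0 → run A
t=1: queue=[A,H] q_used=1 → run A
t=2: queue=[H,G] q_used=0 → run H
t=3: queue=[H,G] q_used=1 → run H
t=4: queue=[H,G] q_used=2 → run H
t=5: queue=[G,H] q_used=0 → run G
t=6: queue=[G,H] q_used=1 → run G
t=7: queue=[G,H] q_used=2 → run G
t=8: queue=[H] q_used=0 → run H
t=9: queue=[H] q_used=1 → run H
t=10: (idle)
t=11: (idle)

completion order = A, G, H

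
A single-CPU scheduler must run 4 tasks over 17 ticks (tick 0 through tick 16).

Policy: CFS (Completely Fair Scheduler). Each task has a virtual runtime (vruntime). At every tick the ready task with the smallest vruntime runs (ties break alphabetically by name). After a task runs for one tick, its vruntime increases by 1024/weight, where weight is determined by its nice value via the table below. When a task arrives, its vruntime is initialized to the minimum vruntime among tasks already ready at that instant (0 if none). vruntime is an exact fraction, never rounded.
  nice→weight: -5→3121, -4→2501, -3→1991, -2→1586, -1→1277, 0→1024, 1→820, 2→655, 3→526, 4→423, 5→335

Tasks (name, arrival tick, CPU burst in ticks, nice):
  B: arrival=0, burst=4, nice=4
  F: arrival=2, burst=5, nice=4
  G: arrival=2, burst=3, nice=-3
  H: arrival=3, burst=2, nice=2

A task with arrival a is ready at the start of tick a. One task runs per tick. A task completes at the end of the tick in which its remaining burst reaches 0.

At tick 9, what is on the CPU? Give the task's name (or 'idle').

running at tick 9 = B

t=0: vr[B=0] → run B
t=1: vr[B=1024/423] → run B
t=2: vr[B=2048/423 F=2048/423 G=2048/423] → run B
t=3: vr[B=1024/141 F=2048/423 G=2048/423 H=2048/423] → run F
t=4: vr[B=1024/141 F=1024/141 G=2048/423 H=2048/423] → run G
t=5: vr[B=1024/141 F=1024/141 G=4510720/842193 H=2048/423] → run H
t=6: vr[B=1024/141 F=1024/141 G=4510720/842193 H=1774592/277065] → run G
t=7: vr[B=1024/141 F=1024/141 G=4943872/842193 H=1774592/277065] → run G
t=8: vr[B=1024/141 F=1024/141 H=1774592/277065] → run H
t=9: vr[B=1024/141 F=1024/141] → run B
t=10: vr[F=1024/141] → run F
t=11: vr[F=4096/423] → run F
t=12: vr[F=5120/423] → run F
t=13: vr[F=2048/141] → run F
t=14: (idle)
t=15: (idle)
t=16: (idle)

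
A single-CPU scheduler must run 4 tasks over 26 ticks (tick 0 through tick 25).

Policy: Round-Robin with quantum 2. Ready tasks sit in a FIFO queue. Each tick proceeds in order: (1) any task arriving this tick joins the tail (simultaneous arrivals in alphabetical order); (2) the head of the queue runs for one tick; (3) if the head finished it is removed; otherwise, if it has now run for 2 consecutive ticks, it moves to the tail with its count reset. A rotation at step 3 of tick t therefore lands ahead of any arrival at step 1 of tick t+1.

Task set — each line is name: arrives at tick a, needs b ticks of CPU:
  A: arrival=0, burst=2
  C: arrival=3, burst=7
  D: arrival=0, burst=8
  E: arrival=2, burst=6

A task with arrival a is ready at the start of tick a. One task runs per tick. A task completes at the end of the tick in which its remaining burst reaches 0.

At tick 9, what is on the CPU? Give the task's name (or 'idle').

t=0: queue=[A,D] q_used=0 → run A
t=1: queue=[A,D] q_used=1 → run A
t=2: queue=[D,E] q_used=0 → run D
t=3: queue=[D,E,C] q_used=1 → run D
t=4: queue=[E,C,D] q_used=0 → run E
t=5: queue=[E,C,D] q_used=1 → run E
t=6: queue=[C,D,E] q_used=0 → run C
t=7: queue=[C,D,E] q_used=1 → run C
t=8: queue=[D,E,C] q_used=0 → run D
t=9: queue=[D,E,C] q_used=1 → run D
t=10: queue=[E,C,D] q_used=0 → run E
t=11: queue=[E,C,D] q_used=1 → run E
t=12: queue=[C,D,E] q_used=0 → run C
t=13: queue=[C,D,E] q_used=1 → run C
t=14: queue=[D,E,C] q_used=0 → run D
t=15: queue=[D,E,C] q_used=1 → run D
t=16: queue=[E,C,D] q_used=0 → run E
t=17: queue=[E,C,D] q_used=1 → run E
t=18: queue=[C,D] q_used=0 → run C
t=19: queue=[C,D] q_used=1 → run C
t=20: queue=[D,C] q_used=0 → run D
t=21: queue=[D,C] q_used=1 → run D
t=22: queue=[C] q_used=0 → run C
t=23: (idle)
t=24: (idle)
t=25: (idle)

running at tick 9 = D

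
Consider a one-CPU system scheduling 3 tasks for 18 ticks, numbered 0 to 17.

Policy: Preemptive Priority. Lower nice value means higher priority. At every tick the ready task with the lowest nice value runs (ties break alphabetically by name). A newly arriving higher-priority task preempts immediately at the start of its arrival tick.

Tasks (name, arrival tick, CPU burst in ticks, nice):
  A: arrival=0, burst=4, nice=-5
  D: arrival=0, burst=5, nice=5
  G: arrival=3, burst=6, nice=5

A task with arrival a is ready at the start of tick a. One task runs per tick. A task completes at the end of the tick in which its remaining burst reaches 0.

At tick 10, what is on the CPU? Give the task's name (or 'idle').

running at tick 10 = G

t=0: ready={A,D} → run A
t=1: ready={A,D} → run A
t=2: ready={A,D} → run A
t=3: ready={A,D,G} → run A
t=4: ready={D,G} → run D
t=5: ready={D,G} → run D
t=6: ready={D,G} → run D
t=7: ready={D,G} → run D
t=8: ready={D,G} → run D
t=9: ready={G} → run G
t=10: ready={G} → run G
t=11: ready={G} → run G
t=12: ready={G} → run G
t=13: ready={G} → run G
t=14: ready={G} → run G
t=15: (idle)
t=16: (idle)
t=17: (idle)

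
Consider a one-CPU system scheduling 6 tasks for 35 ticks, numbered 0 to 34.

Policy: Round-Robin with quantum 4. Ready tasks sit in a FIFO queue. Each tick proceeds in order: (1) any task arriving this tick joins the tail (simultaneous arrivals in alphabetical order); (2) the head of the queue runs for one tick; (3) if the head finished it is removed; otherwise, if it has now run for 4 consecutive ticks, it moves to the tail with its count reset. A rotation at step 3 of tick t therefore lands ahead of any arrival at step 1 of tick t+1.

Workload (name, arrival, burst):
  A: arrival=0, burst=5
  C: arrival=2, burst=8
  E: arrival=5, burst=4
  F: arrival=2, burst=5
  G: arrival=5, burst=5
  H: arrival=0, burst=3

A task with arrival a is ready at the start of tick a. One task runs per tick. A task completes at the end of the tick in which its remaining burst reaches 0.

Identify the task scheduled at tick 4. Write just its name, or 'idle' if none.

running at tick 4 = H

t=0: queue=[A,H] q_used=0 → run A
t=1: queue=[A,H] q_used=1 → run A
t=2: queue=[A,H,C,F] q_used=2 → run A
t=3: queue=[A,H,C,F] q_used=3 → run A
t=4: queue=[H,C,F,A] q_used=0 → run H
t=5: queue=[H,C,F,A,E,G] q_used=1 → run H
t=6: queue=[H,C,F,A,E,G] q_used=2 → run H
t=7: queue=[C,F,A,E,G] q_used=0 → run C
t=8: queue=[C,F,A,E,G] q_used=1 → run C
t=9: queue=[C,F,A,E,G] q_used=2 → run C
t=10: queue=[C,F,A,E,G] q_used=3 → run C
t=11: queue=[F,A,E,G,C] q_used=0 → run F
t=12: queue=[F,A,E,G,C] q_used=1 → run F
t=13: queue=[F,A,E,G,C] q_used=2 → run F
t=14: queue=[F,A,E,G,C] q_used=3 → run F
t=15: queue=[A,E,G,C,F] q_used=0 → run A
t=16: queue=[E,G,C,F] q_used=0 → run E
t=17: queue=[E,G,C,F] q_used=1 → run E
t=18: queue=[E,G,C,F] q_used=2 → run E
t=19: queue=[E,G,C,F] q_used=3 → run E
t=20: queue=[G,C,F] q_used=0 → run G
t=21: queue=[G,C,F] q_used=1 → run G
t=22: queue=[G,C,F] q_used=2 → run G
t=23: queue=[G,C,F] q_used=3 → run G
t=24: queue=[C,F,G] q_used=0 → run C
t=25: queue=[C,F,G] q_used=1 → run C
t=26: queue=[C,F,G] q_used=2 → run C
t=27: queue=[C,F,G] q_used=3 → run C
t=28: queue=[F,G] q_used=0 → run F
t=29: queue=[G] q_used=0 → run G
t=30: (idle)
t=31: (idle)
t=32: (idle)
t=33: (idle)
t=34: (idle)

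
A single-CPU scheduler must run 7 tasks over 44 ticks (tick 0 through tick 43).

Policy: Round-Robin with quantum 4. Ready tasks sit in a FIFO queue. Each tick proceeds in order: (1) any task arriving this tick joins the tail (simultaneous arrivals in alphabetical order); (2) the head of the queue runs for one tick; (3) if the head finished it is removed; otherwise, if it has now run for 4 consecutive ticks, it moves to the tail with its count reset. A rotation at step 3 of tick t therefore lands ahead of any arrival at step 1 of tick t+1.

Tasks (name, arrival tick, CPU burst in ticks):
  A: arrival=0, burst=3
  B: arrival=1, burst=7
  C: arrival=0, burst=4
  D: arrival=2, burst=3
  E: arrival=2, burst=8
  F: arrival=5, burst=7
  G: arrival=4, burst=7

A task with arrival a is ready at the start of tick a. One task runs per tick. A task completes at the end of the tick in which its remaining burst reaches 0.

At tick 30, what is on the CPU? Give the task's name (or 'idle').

t=0: queue=[A,C] q_used=0 → run A
t=1: queue=[A,C,B] q_used=1 → run A
t=2: queue=[A,C,B,D,E] q_used=2 → run A
t=3: queue=[C,B,D,E] q_used=0 → run C
t=4: queue=[C,B,D,E,G] q_used=1 → run C
t=5: queue=[C,B,D,E,G,F] q_used=2 → run C
t=6: queue=[C,B,D,E,G,F] q_used=3 → run C
t=7: queue=[B,D,E,G,F] q_used=0 → run B
t=8: queue=[B,D,E,G,F] q_used=1 → run B
t=9: queue=[B,D,E,G,F] q_used=2 → run B
t=10: queue=[B,D,E,G,F] q_used=3 → run B
t=11: queue=[D,E,G,F,B] q_used=0 → run D
t=12: queue=[D,E,G,F,B] q_used=1 → run D
t=13: queue=[D,E,G,F,B] q_used=2 → run D
t=14: queue=[E,G,F,B] q_used=0 → run E
t=15: queue=[E,G,F,B] q_used=1 → run E
t=16: queue=[E,G,F,B] q_used=2 → run E
t=17: queue=[E,G,F,B] q_used=3 → run E
t=18: queue=[G,F,B,E] q_used=0 → run G
t=19: queue=[G,F,B,E] q_used=1 → run G
t=20: queue=[G,F,B,E] q_used=2 → run G
t=21: queue=[G,F,B,E] q_used=3 → run G
t=22: queue=[F,B,E,G] q_used=0 → run F
t=23: queue=[F,B,E,G] q_used=1 → run F
t=24: queue=[F,B,E,G] q_used=2 → run F
t=25: queue=[F,B,E,G] q_used=3 → run F
t=26: queue=[B,E,G,F] q_used=0 → run B
t=27: queue=[B,E,G,F] q_used=1 → run B
t=28: queue=[B,E,G,F] q_used=2 → run B
t=29: queue=[E,G,F] q_used=0 → run E
t=30: queue=[E,G,F] q_used=1 → run E
t=31: queue=[E,G,F] q_used=2 → run E
t=32: queue=[E,G,F] q_used=3 → run E
t=33: queue=[G,F] q_used=0 → run G
t=34: queue=[G,F] q_used=1 → run G
t=35: queue=[G,F] q_used=2 → run G
t=36: queue=[F] q_used=0 → run F
t=37: queue=[F] q_used=1 → run F
t=38: queue=[F] q_used=2 → run F
t=39: (idle)
t=40: (idle)
t=41: (idle)
t=42: (idle)
t=43: (idle)

running at tick 30 = E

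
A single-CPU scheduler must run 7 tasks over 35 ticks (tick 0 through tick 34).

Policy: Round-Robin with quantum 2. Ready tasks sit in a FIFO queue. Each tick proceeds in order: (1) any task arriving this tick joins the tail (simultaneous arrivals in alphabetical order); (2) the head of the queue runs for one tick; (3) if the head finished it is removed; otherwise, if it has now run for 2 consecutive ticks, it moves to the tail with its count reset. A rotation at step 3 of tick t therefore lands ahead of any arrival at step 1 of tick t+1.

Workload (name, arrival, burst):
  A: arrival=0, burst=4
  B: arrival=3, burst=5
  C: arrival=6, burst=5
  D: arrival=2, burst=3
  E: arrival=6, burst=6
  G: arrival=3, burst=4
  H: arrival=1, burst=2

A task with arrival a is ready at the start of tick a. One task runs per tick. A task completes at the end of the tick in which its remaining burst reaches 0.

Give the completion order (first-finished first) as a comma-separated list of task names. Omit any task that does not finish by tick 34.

completion order = H, A, D, G, B, C, E

t=0: queue=[A] q_used=0 → run A
t=1: queue=[A,H] q_used=1 → run A
t=2: queue=[H,A,D] q_used=0 → run H
t=3: queue=[H,A,D,B,G] q_used=1 → run H
t=4: queue=[A,D,B,G] q_used=0 → run A
t=5: queue=[A,D,B,G] q_used=1 → run A
t=6: queue=[D,B,G,C,E] q_used=0 → run D
t=7: queue=[D,B,G,C,E] q_used=1 → run D
t=8: queue=[B,G,C,E,D] q_used=0 → run B
t=9: queue=[B,G,C,E,D] q_used=1 → run B
t=10: queue=[G,C,E,D,B] q_used=0 → run G
t=11: queue=[G,C,E,D,B] q_used=1 → run G
t=12: queue=[C,E,D,B,G] q_used=0 → run C
t=13: queue=[C,E,D,B,G] q_used=1 → run C
t=14: queue=[E,D,B,G,C] q_used=0 → run E
t=15: queue=[E,D,B,G,C] q_used=1 → run E
t=16: queue=[D,B,G,C,E] q_used=0 → run D
t=17: queue=[B,G,C,E] q_used=0 → run B
t=18: queue=[B,G,C,E] q_used=1 → run B
t=19: queue=[G,C,E,B] q_used=0 → run G
t=20: queue=[G,C,E,B] q_used=1 → run G
t=21: queue=[C,E,B] q_used=0 → run C
t=22: queue=[C,E,B] q_used=1 → run C
t=23: queue=[E,B,C] q_used=0 → run E
t=24: queue=[E,B,C] q_used=1 → run E
t=25: queue=[B,C,E] q_used=0 → run B
t=26: queue=[C,E] q_used=0 → run C
t=27: queue=[E] q_used=0 → run E
t=28: queue=[E] q_used=1 → run E
t=29: (idle)
t=30: (idle)
t=31: (idle)
t=32: (idle)
t=33: (idle)
t=34: (idle)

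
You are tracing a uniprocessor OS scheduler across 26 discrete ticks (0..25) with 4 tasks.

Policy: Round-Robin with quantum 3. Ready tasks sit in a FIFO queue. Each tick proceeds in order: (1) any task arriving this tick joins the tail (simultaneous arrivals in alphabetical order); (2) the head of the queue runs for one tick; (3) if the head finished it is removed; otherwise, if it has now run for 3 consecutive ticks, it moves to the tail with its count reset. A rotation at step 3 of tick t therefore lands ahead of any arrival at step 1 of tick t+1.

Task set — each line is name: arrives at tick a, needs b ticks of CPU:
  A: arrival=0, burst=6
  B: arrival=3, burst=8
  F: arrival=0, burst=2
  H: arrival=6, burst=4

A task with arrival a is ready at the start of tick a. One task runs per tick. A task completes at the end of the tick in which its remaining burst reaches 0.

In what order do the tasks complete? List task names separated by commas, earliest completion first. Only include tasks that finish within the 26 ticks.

completion order = F, A, H, B

t=0: queue=[A,F] q_used=0 → run A
t=1: queue=[A,F] q_used=1 → run A
t=2: queue=[A,F] q_used=2 → run A
t=3: queue=[F,A,B] q_used=0 → run F
t=4: queue=[F,A,B] q_used=1 → run F
t=5: queue=[A,B] q_used=0 → run A
t=6: queue=[A,B,H] q_used=1 → run A
t=7: queue=[A,B,H] q_used=2 → run A
t=8: queue=[B,H] q_used=0 → run B
t=9: queue=[B,H] q_used=1 → run B
t=10: queue=[B,H] q_used=2 → run B
t=11: queue=[H,B] q_used=0 → run H
t=12: queue=[H,B] q_used=1 → run H
t=13: queue=[H,B] q_used=2 → run H
t=14: queue=[B,H] q_used=0 → run B
t=15: queue=[B,H] q_used=1 → run B
t=16: queue=[B,H] q_used=2 → run B
t=17: queue=[H,B] q_used=0 → run H
t=18: queue=[B] q_used=0 → run B
t=19: queue=[B] q_used=1 → run B
t=20: (idle)
t=21: (idle)
t=22: (idle)
t=23: (idle)
t=24: (idle)
t=25: (idle)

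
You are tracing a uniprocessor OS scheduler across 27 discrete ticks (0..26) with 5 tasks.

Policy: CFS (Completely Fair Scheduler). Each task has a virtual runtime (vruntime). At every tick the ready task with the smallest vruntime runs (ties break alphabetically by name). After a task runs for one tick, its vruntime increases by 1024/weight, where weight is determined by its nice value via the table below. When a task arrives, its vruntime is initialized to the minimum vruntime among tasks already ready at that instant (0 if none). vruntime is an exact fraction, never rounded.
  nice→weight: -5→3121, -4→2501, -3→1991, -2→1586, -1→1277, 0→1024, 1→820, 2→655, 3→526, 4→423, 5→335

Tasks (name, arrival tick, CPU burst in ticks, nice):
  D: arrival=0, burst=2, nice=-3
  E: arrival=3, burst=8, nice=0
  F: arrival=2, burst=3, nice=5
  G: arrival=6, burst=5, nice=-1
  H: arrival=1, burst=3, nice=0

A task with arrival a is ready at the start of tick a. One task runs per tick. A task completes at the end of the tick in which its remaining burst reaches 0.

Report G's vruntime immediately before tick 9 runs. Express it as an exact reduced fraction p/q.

vruntime(G, start of tick 9) = 7927723/2542507

t=0: vr[D=0] → run D
t=1: vr[D=1024/1991 H=1024/1991] → run D
t=2: vr[F=1024/1991 H=1024/1991] → run F
t=3: vr[E=1024/1991 F=2381824/666985 H=1024/1991] → run E
t=4: vr[E=3015/1991 F=2381824/666985 H=1024/1991] → run H
t=5: vr[E=3015/1991 F=2381824/666985 H=3015/1991] → run E
t=6: vr[E=5006/1991 F=2381824/666985 G=3015/1991 H=3015/1991] → run G
t=7: vr[E=5006/1991 F=2381824/666985 G=5888939/2542507 H=3015/1991] → run H
t=8: vr[E=5006/1991 F=2381824/666985 G=5888939/2542507 H=5006/1991] → run G
t=9: vr[E=5006/1991 F=2381824/666985 G=7927723/2542507 H=5006/1991] → run E
t=10: vr[E=6997/1991 F=2381824/666985 G=7927723/2542507 H=5006/1991] → run H
t=11: vr[E=6997/1991 F=2381824/666985 G=7927723/2542507] → run G
t=12: vr[E=6997/1991 F=2381824/666985 G=9966507/2542507] → run E
t=13: vr[E=8988/1991 F=2381824/666985 G=9966507/2542507] → run F
t=14: vr[E=8988/1991 F=4420608/666985 G=9966507/2542507] → run G
t=15: vr[E=8988/1991 F=4420608/666985 G=12005291/2542507] → run E
t=16: vr[E=10979/1991 F=4420608/666985 G=12005291/2542507] → run G
t=17: vr[E=10979/1991 F=4420608/666985] → run E
t=18: vr[E=12970/1991 F=4420608/666985] → run E
t=19: vr[E=14961/1991 F=4420608/666985] → run F
t=20: vr[E=14961/1991] → run E
t=21: (idle)
t=22: (idle)
t=23: (idle)
t=24: (idle)
t=25: (idle)
t=26: (idle)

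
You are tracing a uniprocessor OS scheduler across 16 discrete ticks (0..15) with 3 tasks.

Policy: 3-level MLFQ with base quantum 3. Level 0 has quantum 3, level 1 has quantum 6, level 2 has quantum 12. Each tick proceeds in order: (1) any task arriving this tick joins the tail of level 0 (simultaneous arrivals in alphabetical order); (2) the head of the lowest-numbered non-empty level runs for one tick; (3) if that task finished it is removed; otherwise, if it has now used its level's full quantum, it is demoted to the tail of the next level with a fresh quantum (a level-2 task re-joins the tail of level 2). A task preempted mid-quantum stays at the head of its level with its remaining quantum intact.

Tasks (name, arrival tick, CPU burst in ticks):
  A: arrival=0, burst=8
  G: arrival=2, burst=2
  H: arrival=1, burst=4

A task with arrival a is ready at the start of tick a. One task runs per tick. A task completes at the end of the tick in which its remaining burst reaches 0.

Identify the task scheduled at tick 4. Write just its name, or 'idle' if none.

running at tick 4 = H

t=0: L0/L1/L2 = A/-/- → run A
t=1: L0/L1/L2 = AH/-/- → run A
t=2: L0/L1/L2 = AHG/-/- → run A
t=3: L0/L1/L2 = HG/A/- → run H
t=4: L0/L1/L2 = HG/A/- → run H
t=5: L0/L1/L2 = HG/A/- → run H
t=6: L0/L1/L2 = G/AH/- → run G
t=7: L0/L1/L2 = G/AH/- → run G
t=8: L0/L1/L2 = -/AH/- → run A
t=9: L0/L1/L2 = -/AH/- → run A
t=10: L0/L1/L2 = -/AH/- → run A
t=11: L0/L1/L2 = -/AH/- → run A
t=12: L0/L1/L2 = -/AH/- → run A
t=13: L0/L1/L2 = -/H/- → run H
t=14: (idle)
t=15: (idle)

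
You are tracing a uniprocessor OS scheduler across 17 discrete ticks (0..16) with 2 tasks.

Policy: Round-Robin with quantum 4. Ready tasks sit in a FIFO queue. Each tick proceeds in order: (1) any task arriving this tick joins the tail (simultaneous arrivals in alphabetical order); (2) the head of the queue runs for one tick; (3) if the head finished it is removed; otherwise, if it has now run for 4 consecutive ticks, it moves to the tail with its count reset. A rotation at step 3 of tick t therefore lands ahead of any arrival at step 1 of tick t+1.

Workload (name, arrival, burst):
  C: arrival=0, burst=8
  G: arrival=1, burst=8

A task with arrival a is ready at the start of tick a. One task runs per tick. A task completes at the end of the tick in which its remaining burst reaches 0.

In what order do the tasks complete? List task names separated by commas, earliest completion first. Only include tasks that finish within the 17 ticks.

completion order = C, G

t=0: queue=[C] q_used=0 → run C
t=1: queue=[C,G] q_used=1 → run C
t=2: queue=[C,G] q_used=2 → run C
t=3: queue=[C,G] q_used=3 → run C
t=4: queue=[G,C] q_used=0 → run G
t=5: queue=[G,C] q_used=1 → run G
t=6: queue=[G,C] q_used=2 → run G
t=7: queue=[G,C] q_used=3 → run G
t=8: queue=[C,G] q_used=0 → run C
t=9: queue=[C,G] q_used=1 → run C
t=10: queue=[C,G] q_used=2 → run C
t=11: queue=[C,G] q_used=3 → run C
t=12: queue=[G] q_used=0 → run G
t=13: queue=[G] q_used=1 → run G
t=14: queue=[G] q_used=2 → run G
t=15: queue=[G] q_used=3 → run G
t=16: (idle)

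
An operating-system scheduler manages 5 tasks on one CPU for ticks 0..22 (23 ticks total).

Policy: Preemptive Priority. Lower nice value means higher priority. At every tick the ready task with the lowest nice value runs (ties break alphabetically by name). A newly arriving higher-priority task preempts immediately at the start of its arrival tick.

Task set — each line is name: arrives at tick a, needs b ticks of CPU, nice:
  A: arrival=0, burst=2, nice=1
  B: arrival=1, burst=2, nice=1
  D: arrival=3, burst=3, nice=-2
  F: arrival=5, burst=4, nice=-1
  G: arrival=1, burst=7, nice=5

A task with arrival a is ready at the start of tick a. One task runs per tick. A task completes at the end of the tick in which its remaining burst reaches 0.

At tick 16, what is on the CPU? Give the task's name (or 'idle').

running at tick 16 = G

t=0: ready={A} → run A
t=1: ready={A,B,G} → run A
t=2: ready={B,G} → run B
t=3: ready={B,D,G} → run D
t=4: ready={B,D,G} → run D
t=5: ready={B,D,F,G} → run D
t=6: ready={B,F,G} → run F
t=7: ready={B,F,G} → run F
t=8: ready={B,F,G} → run F
t=9: ready={B,F,G} → run F
t=10: ready={B,G} → run B
t=11: ready={G} → run G
t=12: ready={G} → run G
t=13: ready={G} → run G
t=14: ready={G} → run G
t=15: ready={G} → run G
t=16: ready={G} → run G
t=17: ready={G} → run G
t=18: (idle)
t=19: (idle)
t=20: (idle)
t=21: (idle)
t=22: (idle)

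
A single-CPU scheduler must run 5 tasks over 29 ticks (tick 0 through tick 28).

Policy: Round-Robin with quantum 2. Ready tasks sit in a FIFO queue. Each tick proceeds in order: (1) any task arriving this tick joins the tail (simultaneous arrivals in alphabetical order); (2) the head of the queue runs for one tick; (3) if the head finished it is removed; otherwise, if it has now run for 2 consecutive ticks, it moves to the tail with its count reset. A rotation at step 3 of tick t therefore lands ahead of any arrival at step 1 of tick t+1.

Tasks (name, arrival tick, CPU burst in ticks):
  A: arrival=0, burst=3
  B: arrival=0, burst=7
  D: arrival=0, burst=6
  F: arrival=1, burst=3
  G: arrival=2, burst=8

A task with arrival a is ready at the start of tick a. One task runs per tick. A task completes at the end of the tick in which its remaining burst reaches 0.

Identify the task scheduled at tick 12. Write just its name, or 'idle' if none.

t=0: queue=[A,B,D] q_used=0 → run A
t=1: queue=[A,B,D,F] q_used=1 → run A
t=2: queue=[B,D,F,A,G] q_used=0 → run B
t=3: queue=[B,D,F,A,G] q_used=1 → run B
t=4: queue=[D,F,A,G,B] q_used=0 → run D
t=5: queue=[D,F,A,G,B] q_used=1 → run D
t=6: queue=[F,A,G,B,D] q_used=0 → run F
t=7: queue=[F,A,G,B,D] q_used=1 → run F
t=8: queue=[A,G,B,D,F] q_used=0 → run A
t=9: queue=[G,B,D,F] q_used=0 → run G
t=10: queue=[G,B,D,F] q_used=1 → run G
t=11: queue=[B,D,F,G] q_used=0 → run B
t=12: queue=[B,D,F,G] q_used=1 → run B
t=13: queue=[D,F,G,B] q_used=0 → run D
t=14: queue=[D,F,G,B] q_used=1 → run D
t=15: queue=[F,G,B,D] q_used=0 → run F
t=16: queue=[G,B,D] q_used=0 → run G
t=17: queue=[G,B,D] q_used=1 → run G
t=18: queue=[B,D,G] q_used=0 → run B
t=19: queue=[B,D,G] q_used=1 → run B
t=20: queue=[D,G,B] q_used=0 → run D
t=21: queue=[D,G,B] q_used=1 → run D
t=22: queue=[G,B] q_used=0 → run G
t=23: queue=[G,B] q_used=1 → run G
t=24: queue=[B,G] q_used=0 → run B
t=25: queue=[G] q_used=0 → run G
t=26: queue=[G] q_used=1 → run G
t=27: (idle)
t=28: (idle)

running at tick 12 = B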